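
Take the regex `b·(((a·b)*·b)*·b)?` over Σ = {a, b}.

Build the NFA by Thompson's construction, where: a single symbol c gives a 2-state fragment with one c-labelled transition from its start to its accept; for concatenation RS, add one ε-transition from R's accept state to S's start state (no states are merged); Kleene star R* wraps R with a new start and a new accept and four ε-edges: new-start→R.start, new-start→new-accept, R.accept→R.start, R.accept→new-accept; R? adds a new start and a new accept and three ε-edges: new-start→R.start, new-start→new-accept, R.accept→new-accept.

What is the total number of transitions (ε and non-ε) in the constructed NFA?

20

Building bottom-up:
Each of the 5 symbol leaves contributes 1 transition (1 symbol, 0 ε).
  a·b = 3 transitions (2 symbol, 1 ε)
  (a·b)* = 7 transitions (2 symbol, 5 ε)
  (a·b)*·b = 9 transitions (3 symbol, 6 ε)
  ((a·b)*·b)* = 13 transitions (3 symbol, 10 ε)
  ((a·b)*·b)*·b = 15 transitions (4 symbol, 11 ε)
  (((a·b)*·b)*·b)? = 18 transitions (4 symbol, 14 ε)
  b·(((a·b)*·b)*·b)? = 20 transitions (5 symbol, 15 ε)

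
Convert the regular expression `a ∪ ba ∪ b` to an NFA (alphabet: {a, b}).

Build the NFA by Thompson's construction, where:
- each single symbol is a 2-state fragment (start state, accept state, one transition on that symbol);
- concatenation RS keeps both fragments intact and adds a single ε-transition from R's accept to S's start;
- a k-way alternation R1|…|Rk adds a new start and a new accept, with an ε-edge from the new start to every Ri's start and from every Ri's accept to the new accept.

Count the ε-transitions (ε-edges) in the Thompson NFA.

7

Building bottom-up:
Each of the 4 symbol leaves contributes 0 ε-transitions.
  ba → 1 ε-transition
  a ∪ ba ∪ b → 7 ε-transitions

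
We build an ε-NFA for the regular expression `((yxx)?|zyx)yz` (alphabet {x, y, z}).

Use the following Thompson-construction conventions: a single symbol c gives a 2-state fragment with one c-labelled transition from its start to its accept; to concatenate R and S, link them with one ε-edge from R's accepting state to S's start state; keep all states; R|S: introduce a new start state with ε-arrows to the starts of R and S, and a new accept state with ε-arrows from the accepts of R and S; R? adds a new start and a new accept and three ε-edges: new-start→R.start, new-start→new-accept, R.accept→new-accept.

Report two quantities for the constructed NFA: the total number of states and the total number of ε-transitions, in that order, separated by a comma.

20, 13

Bottom-up over the parse tree:
Each of the 8 symbol leaves contributes 2 states and 0 ε-transitions.
  yxx : 6 states, 2 ε-transitions
  (yxx)? : 8 states, 5 ε-transitions
  zyx : 6 states, 2 ε-transitions
  (yxx)?|zyx : 16 states, 11 ε-transitions
  ((yxx)?|zyx)yz : 20 states, 13 ε-transitions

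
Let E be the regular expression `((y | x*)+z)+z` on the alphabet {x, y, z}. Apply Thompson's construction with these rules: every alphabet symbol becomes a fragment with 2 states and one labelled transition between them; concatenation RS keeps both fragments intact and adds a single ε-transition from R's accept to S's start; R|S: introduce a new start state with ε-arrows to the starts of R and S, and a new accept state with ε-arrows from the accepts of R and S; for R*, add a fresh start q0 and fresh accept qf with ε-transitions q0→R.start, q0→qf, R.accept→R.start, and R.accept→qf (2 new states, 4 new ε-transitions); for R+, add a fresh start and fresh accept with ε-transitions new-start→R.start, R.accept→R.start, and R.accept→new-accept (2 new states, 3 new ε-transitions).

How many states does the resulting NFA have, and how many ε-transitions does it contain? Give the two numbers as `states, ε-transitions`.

16, 16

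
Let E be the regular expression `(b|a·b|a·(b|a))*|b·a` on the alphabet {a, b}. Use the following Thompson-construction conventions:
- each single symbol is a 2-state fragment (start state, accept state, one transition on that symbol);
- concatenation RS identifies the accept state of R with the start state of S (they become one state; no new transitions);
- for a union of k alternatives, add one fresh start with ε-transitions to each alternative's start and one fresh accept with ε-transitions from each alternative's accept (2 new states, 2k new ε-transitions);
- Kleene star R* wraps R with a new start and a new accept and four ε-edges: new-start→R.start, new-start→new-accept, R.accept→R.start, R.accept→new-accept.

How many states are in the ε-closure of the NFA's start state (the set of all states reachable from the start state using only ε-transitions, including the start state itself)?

Compute the ε-closure size of each fragment's start state recursively; a symbol fragment's start has no outgoing ε-edge, so its closure is just itself (size 1).
  a·b — |ε-closure| equals the left operand's closure size = 1 (its accept is not ε-reachable, so the closure stops there)
  b|a — |ε-closure| = 1 + 1 + 1 = 3 (the new accept is not ε-reachable since no branch accepts ε)
  a·(b|a) — same as the first factor's closure: |ε-closure| = 1
  b|a·b|a·(b|a) — new start ε-reaches every alternative's start; none of them accept ε, so the new accept is not reached: |ε-closure| = 1 + 1 + 1 + 1 = 4
  (b|a·b|a·(b|a))* — the star's fresh start ε-reaches both the body's start and the fresh accept: |ε-closure| = 2 + 4 = 6
  b·a — same as the first factor's closure: |ε-closure| = 1
  (b|a·b|a·(b|a))*|b·a — |ε-closure| = 1 (new start) + (6 + 1) + 1 (new accept, since some branch ε-reaches its own accept) = 9

9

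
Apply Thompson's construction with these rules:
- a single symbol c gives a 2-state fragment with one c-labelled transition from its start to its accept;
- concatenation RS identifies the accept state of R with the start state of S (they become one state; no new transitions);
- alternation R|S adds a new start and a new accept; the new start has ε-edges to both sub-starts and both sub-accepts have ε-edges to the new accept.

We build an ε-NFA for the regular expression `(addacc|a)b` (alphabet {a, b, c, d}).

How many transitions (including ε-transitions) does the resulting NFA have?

Bottom-up over the parse tree:
Each of the 8 symbol leaves contributes 1 transition (1 symbol, 0 ε).
  addacc → 6 transitions (6 symbol, 0 ε)
  addacc|a → 11 transitions (7 symbol, 4 ε)
  (addacc|a)b → 12 transitions (8 symbol, 4 ε)

12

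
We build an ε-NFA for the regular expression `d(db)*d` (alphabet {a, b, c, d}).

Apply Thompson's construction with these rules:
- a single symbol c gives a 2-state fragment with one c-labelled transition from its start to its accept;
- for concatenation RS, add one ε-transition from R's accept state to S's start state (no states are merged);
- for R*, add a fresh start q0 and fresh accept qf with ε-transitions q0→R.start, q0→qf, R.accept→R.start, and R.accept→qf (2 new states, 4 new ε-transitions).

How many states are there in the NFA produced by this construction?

Bottom-up over the parse tree:
Each of the 4 symbol leaves contributes a 2-state fragment.
  db : 4 states
  (db)* : 6 states
  d(db)*d : 10 states

10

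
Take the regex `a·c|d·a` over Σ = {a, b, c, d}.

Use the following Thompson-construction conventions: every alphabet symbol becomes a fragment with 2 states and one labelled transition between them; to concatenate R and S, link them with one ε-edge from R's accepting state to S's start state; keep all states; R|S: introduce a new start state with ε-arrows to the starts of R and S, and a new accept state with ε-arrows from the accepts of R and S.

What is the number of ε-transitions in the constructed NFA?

6

Building bottom-up:
Each of the 4 symbol leaves contributes 0 ε-transitions.
  a·c : 1 ε-transition
  d·a : 1 ε-transition
  a·c|d·a : 6 ε-transitions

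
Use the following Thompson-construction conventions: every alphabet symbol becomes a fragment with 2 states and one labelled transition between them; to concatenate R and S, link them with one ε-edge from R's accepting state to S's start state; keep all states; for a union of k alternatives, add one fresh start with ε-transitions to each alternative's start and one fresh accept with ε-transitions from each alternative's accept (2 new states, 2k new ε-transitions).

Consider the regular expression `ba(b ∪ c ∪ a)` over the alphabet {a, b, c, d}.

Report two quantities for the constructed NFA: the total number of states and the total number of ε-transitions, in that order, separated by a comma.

12, 8

By structural recursion:
Each of the 5 symbol leaves contributes 2 states and 0 ε-transitions.
  b ∪ c ∪ a : 8 states, 6 ε-transitions
  ba(b ∪ c ∪ a) : 12 states, 8 ε-transitions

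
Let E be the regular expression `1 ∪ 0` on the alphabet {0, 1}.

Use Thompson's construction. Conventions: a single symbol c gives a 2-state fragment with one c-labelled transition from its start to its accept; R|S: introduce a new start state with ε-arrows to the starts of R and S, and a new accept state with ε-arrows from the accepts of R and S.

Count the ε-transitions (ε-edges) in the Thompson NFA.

4

Per subexpression:
Each of the 2 symbol leaves contributes 0 ε-transitions.
  1 ∪ 0 = 4 ε-transitions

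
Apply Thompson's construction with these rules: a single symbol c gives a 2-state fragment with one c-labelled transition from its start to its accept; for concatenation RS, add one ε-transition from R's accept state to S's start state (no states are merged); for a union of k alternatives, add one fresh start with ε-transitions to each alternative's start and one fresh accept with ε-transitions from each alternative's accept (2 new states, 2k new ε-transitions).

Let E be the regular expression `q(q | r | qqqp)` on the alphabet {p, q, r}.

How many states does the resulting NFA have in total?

Recursing over subexpressions:
Each of the 7 symbol leaves contributes a 2-state fragment.
  qqqp : 8 states
  q | r | qqqp : 14 states
  q(q | r | qqqp) : 16 states

16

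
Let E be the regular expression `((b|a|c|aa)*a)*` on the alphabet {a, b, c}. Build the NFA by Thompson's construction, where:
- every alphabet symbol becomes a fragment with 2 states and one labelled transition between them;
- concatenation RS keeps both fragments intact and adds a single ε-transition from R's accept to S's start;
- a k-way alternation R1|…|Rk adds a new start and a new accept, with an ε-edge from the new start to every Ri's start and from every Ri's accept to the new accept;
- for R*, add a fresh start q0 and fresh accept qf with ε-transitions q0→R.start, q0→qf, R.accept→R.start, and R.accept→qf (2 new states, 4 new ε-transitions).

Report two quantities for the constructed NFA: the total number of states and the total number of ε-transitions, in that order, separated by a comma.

Bottom-up over the parse tree:
Each of the 6 symbol leaves contributes 2 states and 0 ε-transitions.
  aa — 4 states, 1 ε-transition
  b|a|c|aa — 12 states, 9 ε-transitions
  (b|a|c|aa)* — 14 states, 13 ε-transitions
  (b|a|c|aa)*a — 16 states, 14 ε-transitions
  ((b|a|c|aa)*a)* — 18 states, 18 ε-transitions

18, 18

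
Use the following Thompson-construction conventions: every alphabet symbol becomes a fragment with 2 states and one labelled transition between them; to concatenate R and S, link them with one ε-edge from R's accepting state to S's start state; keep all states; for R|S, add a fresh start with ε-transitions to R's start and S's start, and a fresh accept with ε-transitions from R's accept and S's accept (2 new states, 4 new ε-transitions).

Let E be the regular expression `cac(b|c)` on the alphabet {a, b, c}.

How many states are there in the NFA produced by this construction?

12

Recursing over subexpressions:
Each of the 5 symbol leaves contributes a 2-state fragment.
  b|c = 6 states
  cac(b|c) = 12 states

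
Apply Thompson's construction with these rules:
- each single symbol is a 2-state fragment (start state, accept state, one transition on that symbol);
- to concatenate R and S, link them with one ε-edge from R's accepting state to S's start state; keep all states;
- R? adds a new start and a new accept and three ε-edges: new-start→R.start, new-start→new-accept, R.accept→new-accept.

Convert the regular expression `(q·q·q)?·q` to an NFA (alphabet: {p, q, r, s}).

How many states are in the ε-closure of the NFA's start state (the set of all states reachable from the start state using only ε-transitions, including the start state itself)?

4

Let C(F) = |ε-closure(F.start)| within fragment F, and note whether F accepts ε. Symbol fragments have C = 1 and do not accept ε. Then:
  q·q·q → same as the first factor's closure: C = 1
  (q·q·q)? → C = 1 (new start) + 1 (body) + 1 (new accept, via ε) = 3
  (q·q·q)?·q → the left operand accepts ε, so the closure extends into the next operand (via the concat ε-link); C = 3 + 1 = 4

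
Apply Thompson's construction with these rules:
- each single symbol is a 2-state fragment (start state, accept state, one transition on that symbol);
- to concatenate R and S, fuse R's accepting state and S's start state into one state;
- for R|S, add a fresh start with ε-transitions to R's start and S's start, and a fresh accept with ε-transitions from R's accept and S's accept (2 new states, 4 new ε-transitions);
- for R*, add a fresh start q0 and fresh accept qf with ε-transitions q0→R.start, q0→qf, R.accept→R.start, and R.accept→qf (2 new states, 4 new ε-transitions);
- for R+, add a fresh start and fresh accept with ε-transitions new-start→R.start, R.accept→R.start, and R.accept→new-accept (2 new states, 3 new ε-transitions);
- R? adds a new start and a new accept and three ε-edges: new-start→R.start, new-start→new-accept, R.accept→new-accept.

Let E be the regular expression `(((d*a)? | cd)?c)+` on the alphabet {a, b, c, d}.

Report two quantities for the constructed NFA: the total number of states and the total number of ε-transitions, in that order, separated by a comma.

17, 17

Per subexpression:
Each of the 5 symbol leaves contributes 2 states and 0 ε-transitions.
  d* : 4 states, 4 ε-transitions
  d*a : 5 states, 4 ε-transitions
  (d*a)? : 7 states, 7 ε-transitions
  cd : 3 states, 0 ε-transitions
  (d*a)? | cd : 12 states, 11 ε-transitions
  ((d*a)? | cd)? : 14 states, 14 ε-transitions
  ((d*a)? | cd)?c : 15 states, 14 ε-transitions
  (((d*a)? | cd)?c)+ : 17 states, 17 ε-transitions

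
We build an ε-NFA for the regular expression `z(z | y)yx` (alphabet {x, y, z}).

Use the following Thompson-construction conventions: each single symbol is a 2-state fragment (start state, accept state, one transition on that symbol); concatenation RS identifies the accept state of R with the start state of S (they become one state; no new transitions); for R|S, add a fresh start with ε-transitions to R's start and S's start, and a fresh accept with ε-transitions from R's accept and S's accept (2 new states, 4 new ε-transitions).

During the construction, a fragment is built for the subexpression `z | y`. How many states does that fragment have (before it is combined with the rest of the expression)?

6

Fragment for `z | y`:
Each of the 2 symbol leaves contributes a 2-state fragment.
  z | y → 6 states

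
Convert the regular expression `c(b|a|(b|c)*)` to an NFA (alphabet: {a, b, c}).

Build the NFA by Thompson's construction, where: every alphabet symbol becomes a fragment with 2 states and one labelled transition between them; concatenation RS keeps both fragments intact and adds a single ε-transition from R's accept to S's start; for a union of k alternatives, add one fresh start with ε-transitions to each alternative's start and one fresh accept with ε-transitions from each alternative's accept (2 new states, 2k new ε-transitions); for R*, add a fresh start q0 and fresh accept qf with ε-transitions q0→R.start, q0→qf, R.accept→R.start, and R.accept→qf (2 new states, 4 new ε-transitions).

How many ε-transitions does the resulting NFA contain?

15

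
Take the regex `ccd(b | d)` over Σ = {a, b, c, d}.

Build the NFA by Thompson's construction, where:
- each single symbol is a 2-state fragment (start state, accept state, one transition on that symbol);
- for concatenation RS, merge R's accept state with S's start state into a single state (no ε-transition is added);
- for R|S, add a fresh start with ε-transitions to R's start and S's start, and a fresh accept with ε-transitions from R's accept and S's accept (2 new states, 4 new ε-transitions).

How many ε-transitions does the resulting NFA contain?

4

Recursing over subexpressions:
Each of the 5 symbol leaves contributes 0 ε-transitions.
  b | d = 4 ε-transitions
  ccd(b | d) = 4 ε-transitions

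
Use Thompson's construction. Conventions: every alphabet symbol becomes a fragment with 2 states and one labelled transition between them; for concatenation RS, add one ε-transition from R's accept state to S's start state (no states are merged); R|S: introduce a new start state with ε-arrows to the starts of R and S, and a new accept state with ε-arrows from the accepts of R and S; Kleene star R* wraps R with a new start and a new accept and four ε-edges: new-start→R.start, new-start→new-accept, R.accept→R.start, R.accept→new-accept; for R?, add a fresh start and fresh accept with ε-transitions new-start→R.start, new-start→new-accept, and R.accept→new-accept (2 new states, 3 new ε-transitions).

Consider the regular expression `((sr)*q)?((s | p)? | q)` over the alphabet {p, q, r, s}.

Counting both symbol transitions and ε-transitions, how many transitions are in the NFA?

Building bottom-up:
Each of the 6 symbol leaves contributes 1 transition (1 symbol, 0 ε).
  sr — 3 transitions (2 symbol, 1 ε)
  (sr)* — 7 transitions (2 symbol, 5 ε)
  (sr)*q — 9 transitions (3 symbol, 6 ε)
  ((sr)*q)? — 12 transitions (3 symbol, 9 ε)
  s | p — 6 transitions (2 symbol, 4 ε)
  (s | p)? — 9 transitions (2 symbol, 7 ε)
  (s | p)? | q — 14 transitions (3 symbol, 11 ε)
  ((sr)*q)?((s | p)? | q) — 27 transitions (6 symbol, 21 ε)

27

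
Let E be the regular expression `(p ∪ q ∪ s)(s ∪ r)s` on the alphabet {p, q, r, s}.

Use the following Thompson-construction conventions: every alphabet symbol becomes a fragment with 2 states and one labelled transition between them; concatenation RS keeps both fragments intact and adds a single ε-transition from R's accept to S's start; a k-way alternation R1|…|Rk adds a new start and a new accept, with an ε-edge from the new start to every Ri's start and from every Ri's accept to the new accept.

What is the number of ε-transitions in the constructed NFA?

12

By structural recursion:
Each of the 6 symbol leaves contributes 0 ε-transitions.
  p ∪ q ∪ s — 6 ε-transitions
  s ∪ r — 4 ε-transitions
  (p ∪ q ∪ s)(s ∪ r)s — 12 ε-transitions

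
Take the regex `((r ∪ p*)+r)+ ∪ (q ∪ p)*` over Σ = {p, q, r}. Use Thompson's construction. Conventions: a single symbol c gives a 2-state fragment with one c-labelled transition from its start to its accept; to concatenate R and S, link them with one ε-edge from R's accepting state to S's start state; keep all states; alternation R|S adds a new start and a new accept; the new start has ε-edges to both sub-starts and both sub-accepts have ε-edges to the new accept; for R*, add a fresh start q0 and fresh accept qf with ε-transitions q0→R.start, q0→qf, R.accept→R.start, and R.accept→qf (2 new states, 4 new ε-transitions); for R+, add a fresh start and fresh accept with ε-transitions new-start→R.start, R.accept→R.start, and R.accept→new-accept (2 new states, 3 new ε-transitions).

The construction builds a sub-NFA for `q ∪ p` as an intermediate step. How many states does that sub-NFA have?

Fragment for `q ∪ p`:
Each of the 2 symbol leaves contributes a 2-state fragment.
  q ∪ p : 6 states

6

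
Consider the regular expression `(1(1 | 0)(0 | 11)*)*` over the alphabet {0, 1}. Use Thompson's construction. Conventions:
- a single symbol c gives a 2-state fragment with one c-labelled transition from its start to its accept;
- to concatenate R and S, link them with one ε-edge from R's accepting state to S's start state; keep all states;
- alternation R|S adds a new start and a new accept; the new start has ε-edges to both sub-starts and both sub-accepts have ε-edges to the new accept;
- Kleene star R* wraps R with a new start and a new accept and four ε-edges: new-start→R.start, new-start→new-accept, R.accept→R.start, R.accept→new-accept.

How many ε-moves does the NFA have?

Building bottom-up:
Each of the 6 symbol leaves contributes 0 ε-transitions.
  1 | 0 → 4 ε-transitions
  11 → 1 ε-transition
  0 | 11 → 5 ε-transitions
  (0 | 11)* → 9 ε-transitions
  1(1 | 0)(0 | 11)* → 15 ε-transitions
  (1(1 | 0)(0 | 11)*)* → 19 ε-transitions

19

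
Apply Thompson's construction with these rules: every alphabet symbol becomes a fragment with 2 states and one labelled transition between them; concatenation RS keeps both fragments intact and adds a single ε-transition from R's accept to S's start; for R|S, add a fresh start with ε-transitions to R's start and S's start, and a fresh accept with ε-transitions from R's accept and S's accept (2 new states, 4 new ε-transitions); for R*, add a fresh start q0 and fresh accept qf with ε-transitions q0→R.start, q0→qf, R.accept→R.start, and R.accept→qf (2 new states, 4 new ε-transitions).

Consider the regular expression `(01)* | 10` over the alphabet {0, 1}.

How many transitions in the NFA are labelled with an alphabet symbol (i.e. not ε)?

4

Building bottom-up:
Each of the 4 symbol leaves contributes exactly 1 symbol transition.
  01 → 2 symbol transitions
  (01)* → 2 symbol transitions
  10 → 2 symbol transitions
  (01)* | 10 → 4 symbol transitions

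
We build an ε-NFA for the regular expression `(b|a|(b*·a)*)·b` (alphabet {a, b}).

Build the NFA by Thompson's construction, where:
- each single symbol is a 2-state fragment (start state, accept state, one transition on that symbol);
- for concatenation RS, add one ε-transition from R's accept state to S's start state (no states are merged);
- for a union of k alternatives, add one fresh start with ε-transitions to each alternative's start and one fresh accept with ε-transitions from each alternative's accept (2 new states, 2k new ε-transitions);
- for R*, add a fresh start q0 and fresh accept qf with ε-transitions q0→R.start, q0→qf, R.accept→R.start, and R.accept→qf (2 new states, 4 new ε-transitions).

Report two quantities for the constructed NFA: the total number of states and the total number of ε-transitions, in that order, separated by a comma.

Building bottom-up:
Each of the 5 symbol leaves contributes 2 states and 0 ε-transitions.
  b* = 4 states, 4 ε-transitions
  b*·a = 6 states, 5 ε-transitions
  (b*·a)* = 8 states, 9 ε-transitions
  b|a|(b*·a)* = 14 states, 15 ε-transitions
  (b|a|(b*·a)*)·b = 16 states, 16 ε-transitions

16, 16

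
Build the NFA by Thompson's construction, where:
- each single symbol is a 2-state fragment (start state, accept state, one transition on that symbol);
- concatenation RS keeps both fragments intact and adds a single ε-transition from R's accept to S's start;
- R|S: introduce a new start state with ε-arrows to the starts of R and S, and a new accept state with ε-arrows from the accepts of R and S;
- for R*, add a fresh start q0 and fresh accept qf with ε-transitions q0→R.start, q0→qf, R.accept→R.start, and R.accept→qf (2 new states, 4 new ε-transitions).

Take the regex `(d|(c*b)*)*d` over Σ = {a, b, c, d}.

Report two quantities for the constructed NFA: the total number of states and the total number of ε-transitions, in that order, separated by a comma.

16, 18

Bottom-up over the parse tree:
Each of the 4 symbol leaves contributes 2 states and 0 ε-transitions.
  c* : 4 states, 4 ε-transitions
  c*b : 6 states, 5 ε-transitions
  (c*b)* : 8 states, 9 ε-transitions
  d|(c*b)* : 12 states, 13 ε-transitions
  (d|(c*b)*)* : 14 states, 17 ε-transitions
  (d|(c*b)*)*d : 16 states, 18 ε-transitions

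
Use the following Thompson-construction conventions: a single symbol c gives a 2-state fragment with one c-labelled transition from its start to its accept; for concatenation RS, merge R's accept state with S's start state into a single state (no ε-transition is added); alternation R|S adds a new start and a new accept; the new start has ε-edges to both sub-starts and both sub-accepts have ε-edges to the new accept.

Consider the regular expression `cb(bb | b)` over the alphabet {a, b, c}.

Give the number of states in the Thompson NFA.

Per subexpression:
Each of the 5 symbol leaves contributes a 2-state fragment.
  bb = 3 states
  bb | b = 7 states
  cb(bb | b) = 9 states

9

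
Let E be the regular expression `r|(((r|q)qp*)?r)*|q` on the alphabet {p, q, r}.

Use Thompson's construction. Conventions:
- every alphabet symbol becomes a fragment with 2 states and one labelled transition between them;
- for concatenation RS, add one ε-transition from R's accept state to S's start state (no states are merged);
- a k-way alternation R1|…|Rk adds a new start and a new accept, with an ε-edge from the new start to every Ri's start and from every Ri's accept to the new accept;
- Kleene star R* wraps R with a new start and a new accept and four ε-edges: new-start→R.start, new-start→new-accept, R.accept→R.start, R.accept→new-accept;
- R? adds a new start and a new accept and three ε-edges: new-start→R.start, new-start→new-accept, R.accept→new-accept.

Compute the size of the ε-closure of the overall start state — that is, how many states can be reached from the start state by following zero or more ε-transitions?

12

Let C(F) = |ε-closure(F.start)| within fragment F, and note whether F accepts ε. Symbol fragments have C = 1 and do not accept ε. Then:
  r|q → new start ε-reaches every alternative's start; none of them accept ε, so the new accept is not reached: C = 1 + 1 + 1 = 3
  p* → new start has ε-edges to the inner start and to the new accept, so C = 2 + 1 = 3
  (r|q)qp* → same as the first factor's closure: C = 3
  ((r|q)qp*)? → C = 1 (new start) + 3 (body) + 1 (new accept, via ε) = 5
  ((r|q)qp*)?r → C = 5 + 1 = 6 (closure spills across the concat boundary because the left factor accepts ε)
  (((r|q)qp*)?r)* → the star's fresh start ε-reaches both the body's start and the fresh accept: C = 2 + 6 = 8
  r|(((r|q)qp*)?r)*|q → new start ε-reaches every alternative's start; at least one alternative accepts ε, so the union's new accept is reached too: C = 1 + 1 + 8 + 1 + 1 = 12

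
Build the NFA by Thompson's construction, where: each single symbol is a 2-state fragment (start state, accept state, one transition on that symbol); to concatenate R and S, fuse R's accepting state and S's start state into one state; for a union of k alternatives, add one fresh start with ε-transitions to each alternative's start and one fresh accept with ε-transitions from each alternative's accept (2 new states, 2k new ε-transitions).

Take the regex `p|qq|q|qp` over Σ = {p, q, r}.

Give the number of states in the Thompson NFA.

12

Building bottom-up:
Each of the 6 symbol leaves contributes a 2-state fragment.
  qq — 3 states
  qp — 3 states
  p|qq|q|qp — 12 states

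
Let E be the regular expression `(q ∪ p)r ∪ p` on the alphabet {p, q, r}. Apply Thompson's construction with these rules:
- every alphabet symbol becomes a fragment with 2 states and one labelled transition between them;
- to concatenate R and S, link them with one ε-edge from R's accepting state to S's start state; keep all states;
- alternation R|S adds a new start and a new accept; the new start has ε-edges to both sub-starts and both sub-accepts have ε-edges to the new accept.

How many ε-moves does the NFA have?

9

Bottom-up over the parse tree:
Each of the 4 symbol leaves contributes 0 ε-transitions.
  q ∪ p — 4 ε-transitions
  (q ∪ p)r — 5 ε-transitions
  (q ∪ p)r ∪ p — 9 ε-transitions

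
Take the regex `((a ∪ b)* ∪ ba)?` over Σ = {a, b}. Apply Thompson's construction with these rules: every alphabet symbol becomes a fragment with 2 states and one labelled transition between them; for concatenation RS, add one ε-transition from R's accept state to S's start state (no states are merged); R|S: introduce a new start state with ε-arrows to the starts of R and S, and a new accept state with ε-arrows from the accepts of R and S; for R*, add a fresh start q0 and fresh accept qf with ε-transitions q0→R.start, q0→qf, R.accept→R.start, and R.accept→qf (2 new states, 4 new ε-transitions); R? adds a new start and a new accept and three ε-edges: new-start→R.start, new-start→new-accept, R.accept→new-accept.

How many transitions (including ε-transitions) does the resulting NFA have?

Per subexpression:
Each of the 4 symbol leaves contributes 1 transition (1 symbol, 0 ε).
  a ∪ b → 6 transitions (2 symbol, 4 ε)
  (a ∪ b)* → 10 transitions (2 symbol, 8 ε)
  ba → 3 transitions (2 symbol, 1 ε)
  (a ∪ b)* ∪ ba → 17 transitions (4 symbol, 13 ε)
  ((a ∪ b)* ∪ ba)? → 20 transitions (4 symbol, 16 ε)

20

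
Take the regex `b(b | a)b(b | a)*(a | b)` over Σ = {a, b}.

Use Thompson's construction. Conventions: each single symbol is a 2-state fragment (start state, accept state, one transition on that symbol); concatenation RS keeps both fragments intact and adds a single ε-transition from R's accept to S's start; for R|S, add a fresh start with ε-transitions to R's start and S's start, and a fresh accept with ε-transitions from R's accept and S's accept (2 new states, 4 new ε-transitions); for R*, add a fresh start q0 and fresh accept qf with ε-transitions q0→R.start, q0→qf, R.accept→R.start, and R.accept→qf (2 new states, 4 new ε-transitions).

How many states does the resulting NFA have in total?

24

Recursing over subexpressions:
Each of the 8 symbol leaves contributes a 2-state fragment.
  b | a = 6 states
  b | a = 6 states
  (b | a)* = 8 states
  a | b = 6 states
  b(b | a)b(b | a)*(a | b) = 24 states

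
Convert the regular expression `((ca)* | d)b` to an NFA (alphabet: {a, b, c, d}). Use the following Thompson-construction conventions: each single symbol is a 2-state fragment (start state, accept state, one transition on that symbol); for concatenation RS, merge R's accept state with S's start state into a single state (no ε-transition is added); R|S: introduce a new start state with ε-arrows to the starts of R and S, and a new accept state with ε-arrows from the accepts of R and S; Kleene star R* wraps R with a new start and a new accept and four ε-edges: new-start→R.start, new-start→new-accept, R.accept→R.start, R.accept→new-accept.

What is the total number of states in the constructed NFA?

10

Building bottom-up:
Each of the 4 symbol leaves contributes a 2-state fragment.
  ca — 3 states
  (ca)* — 5 states
  (ca)* | d — 9 states
  ((ca)* | d)b — 10 states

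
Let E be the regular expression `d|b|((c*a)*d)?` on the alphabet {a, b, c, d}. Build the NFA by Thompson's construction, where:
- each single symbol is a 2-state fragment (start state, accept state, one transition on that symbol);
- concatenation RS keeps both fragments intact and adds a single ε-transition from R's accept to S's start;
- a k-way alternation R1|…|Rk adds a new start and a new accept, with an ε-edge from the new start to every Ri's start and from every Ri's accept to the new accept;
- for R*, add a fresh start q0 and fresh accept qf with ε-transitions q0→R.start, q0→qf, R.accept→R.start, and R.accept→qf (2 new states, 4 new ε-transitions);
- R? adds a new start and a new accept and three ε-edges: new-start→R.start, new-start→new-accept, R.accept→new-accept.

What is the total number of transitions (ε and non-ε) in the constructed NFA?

Recursing over subexpressions:
Each of the 5 symbol leaves contributes 1 transition (1 symbol, 0 ε).
  c* : 5 transitions (1 symbol, 4 ε)
  c*a : 7 transitions (2 symbol, 5 ε)
  (c*a)* : 11 transitions (2 symbol, 9 ε)
  (c*a)*d : 13 transitions (3 symbol, 10 ε)
  ((c*a)*d)? : 16 transitions (3 symbol, 13 ε)
  d|b|((c*a)*d)? : 24 transitions (5 symbol, 19 ε)

24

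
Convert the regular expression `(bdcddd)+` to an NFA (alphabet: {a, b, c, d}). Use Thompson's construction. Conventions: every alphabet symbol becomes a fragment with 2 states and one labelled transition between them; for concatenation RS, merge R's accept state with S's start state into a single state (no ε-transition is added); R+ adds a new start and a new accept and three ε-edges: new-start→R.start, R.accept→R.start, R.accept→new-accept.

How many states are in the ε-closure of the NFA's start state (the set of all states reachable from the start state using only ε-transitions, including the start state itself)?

2

Work bottom-up. For each fragment F, track |ε-closure(F.start)| and whether F's accept lies in that closure (i.e. whether F accepts ε). A single-symbol fragment has closure size 1 and does not accept ε.
  bdcddd → same as the first factor's closure: |ε-closure| = 1
  (bdcddd)+ → |ε-closure| = 1 + 1 = 2 (the body doesn't accept ε, so the new accept is not reached)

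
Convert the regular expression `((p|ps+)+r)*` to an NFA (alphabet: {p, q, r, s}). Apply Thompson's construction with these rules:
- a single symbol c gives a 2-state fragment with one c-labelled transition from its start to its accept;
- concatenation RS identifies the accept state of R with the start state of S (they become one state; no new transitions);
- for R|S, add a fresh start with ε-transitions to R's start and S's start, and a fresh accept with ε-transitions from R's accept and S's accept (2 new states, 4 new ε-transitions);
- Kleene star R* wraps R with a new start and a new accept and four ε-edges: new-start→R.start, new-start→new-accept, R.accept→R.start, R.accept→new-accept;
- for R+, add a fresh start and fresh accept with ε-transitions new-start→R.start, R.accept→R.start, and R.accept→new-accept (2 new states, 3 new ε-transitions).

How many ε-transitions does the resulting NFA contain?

Per subexpression:
Each of the 4 symbol leaves contributes 0 ε-transitions.
  s+ : 3 ε-transitions
  ps+ : 3 ε-transitions
  p|ps+ : 7 ε-transitions
  (p|ps+)+ : 10 ε-transitions
  (p|ps+)+r : 10 ε-transitions
  ((p|ps+)+r)* : 14 ε-transitions

14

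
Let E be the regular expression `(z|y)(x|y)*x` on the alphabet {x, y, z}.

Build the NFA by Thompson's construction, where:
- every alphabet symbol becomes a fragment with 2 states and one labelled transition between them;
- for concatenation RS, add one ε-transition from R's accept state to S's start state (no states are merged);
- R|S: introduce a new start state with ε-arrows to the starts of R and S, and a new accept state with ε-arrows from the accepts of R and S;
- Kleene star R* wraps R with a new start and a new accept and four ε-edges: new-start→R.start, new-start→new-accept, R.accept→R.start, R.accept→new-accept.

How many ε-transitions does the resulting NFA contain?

Building bottom-up:
Each of the 5 symbol leaves contributes 0 ε-transitions.
  z|y = 4 ε-transitions
  x|y = 4 ε-transitions
  (x|y)* = 8 ε-transitions
  (z|y)(x|y)*x = 14 ε-transitions

14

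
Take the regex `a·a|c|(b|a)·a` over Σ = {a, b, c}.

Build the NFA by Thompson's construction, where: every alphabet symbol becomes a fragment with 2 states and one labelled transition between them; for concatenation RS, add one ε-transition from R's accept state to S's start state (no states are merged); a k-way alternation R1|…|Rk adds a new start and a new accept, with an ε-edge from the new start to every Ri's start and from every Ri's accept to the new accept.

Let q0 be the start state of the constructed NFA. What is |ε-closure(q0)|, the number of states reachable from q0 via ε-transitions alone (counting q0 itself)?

6

Let C(F) = |ε-closure(F.start)| within fragment F, and note whether F accepts ε. Symbol fragments have C = 1 and do not accept ε. Then:
  a·a — same as the first factor's closure: |closure| = 1
  b|a — |closure| = 1 + 1 + 1 = 3 (the new accept is not ε-reachable since no branch accepts ε)
  (b|a)·a — |closure| equals the left operand's closure size = 3 (its accept is not ε-reachable, so the closure stops there)
  a·a|c|(b|a)·a — |closure| = 1 + 1 + 1 + 3 = 6 (the new accept is not ε-reachable since no branch accepts ε)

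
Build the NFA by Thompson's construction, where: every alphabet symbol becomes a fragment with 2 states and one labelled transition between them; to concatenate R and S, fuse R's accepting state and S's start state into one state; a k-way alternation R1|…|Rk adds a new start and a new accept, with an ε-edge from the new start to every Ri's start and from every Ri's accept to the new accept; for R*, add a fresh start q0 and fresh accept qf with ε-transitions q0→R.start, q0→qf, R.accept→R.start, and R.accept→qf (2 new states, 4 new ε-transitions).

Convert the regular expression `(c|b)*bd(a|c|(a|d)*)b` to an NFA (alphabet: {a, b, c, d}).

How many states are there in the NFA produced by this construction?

24

By structural recursion:
Each of the 9 symbol leaves contributes a 2-state fragment.
  c|b — 6 states
  (c|b)* — 8 states
  a|d — 6 states
  (a|d)* — 8 states
  a|c|(a|d)* — 14 states
  (c|b)*bd(a|c|(a|d)*)b — 24 states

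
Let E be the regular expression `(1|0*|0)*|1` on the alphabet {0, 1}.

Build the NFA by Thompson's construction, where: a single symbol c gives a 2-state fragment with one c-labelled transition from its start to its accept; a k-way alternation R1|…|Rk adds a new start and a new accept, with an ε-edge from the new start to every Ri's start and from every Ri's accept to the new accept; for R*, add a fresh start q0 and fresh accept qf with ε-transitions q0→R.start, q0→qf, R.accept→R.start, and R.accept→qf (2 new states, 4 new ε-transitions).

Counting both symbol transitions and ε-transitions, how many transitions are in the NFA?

Bottom-up over the parse tree:
Each of the 4 symbol leaves contributes 1 transition (1 symbol, 0 ε).
  0* — 5 transitions (1 symbol, 4 ε)
  1|0*|0 — 13 transitions (3 symbol, 10 ε)
  (1|0*|0)* — 17 transitions (3 symbol, 14 ε)
  (1|0*|0)*|1 — 22 transitions (4 symbol, 18 ε)

22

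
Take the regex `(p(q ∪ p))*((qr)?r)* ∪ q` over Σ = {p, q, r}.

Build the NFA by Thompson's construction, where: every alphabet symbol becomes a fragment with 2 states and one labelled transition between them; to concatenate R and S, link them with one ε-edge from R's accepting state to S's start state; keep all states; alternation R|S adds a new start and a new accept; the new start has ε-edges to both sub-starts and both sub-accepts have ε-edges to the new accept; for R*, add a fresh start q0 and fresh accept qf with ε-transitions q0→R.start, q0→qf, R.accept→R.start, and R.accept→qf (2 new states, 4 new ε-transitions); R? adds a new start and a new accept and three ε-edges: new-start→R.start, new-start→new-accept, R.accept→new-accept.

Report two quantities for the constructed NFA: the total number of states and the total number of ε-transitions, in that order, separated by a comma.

24, 23

Bottom-up over the parse tree:
Each of the 7 symbol leaves contributes 2 states and 0 ε-transitions.
  q ∪ p : 6 states, 4 ε-transitions
  p(q ∪ p) : 8 states, 5 ε-transitions
  (p(q ∪ p))* : 10 states, 9 ε-transitions
  qr : 4 states, 1 ε-transition
  (qr)? : 6 states, 4 ε-transitions
  (qr)?r : 8 states, 5 ε-transitions
  ((qr)?r)* : 10 states, 9 ε-transitions
  (p(q ∪ p))*((qr)?r)* : 20 states, 19 ε-transitions
  (p(q ∪ p))*((qr)?r)* ∪ q : 24 states, 23 ε-transitions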